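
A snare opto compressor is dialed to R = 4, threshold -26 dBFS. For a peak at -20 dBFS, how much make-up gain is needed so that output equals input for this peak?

Without make-up, output = threshold + overshoot/4 = -26 + 1.5 = -24.5 dBFS.
Gap to target: 4.5 dB.

4.5 dB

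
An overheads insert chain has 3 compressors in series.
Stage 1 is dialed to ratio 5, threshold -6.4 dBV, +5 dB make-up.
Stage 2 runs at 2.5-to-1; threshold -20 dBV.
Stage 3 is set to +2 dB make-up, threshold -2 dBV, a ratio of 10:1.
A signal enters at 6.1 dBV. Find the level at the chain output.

Stage 1: overshoot 12.5 dB → 12.5/5 = 2.5 dB → -3.9 dBV; +5 dB make-up → 1.1 dBV.
Stage 2: overshoot 21.1 dB → 21.1/2.5 = 8.44 dB → -11.56 dBV.
Stage 3: below threshold (-11.56 ≤ -2); passes unchanged; make-up brings it to -9.56 dBV.

-9.56 dBV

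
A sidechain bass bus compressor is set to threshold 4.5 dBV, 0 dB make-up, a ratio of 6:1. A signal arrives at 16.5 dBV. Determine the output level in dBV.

16.5 dBV sits 12 dB over threshold.
At 6:1 the overshoot is divided by 6, leaving 2 dB above threshold.
Output = 4.5 + 2 = 6.5 dBV.

6.5 dBV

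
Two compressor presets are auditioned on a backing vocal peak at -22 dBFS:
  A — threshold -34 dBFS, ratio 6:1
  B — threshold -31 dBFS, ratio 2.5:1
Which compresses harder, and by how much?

A, by 4.6 dB

A: 12 dB over, compressed to 2 dB over, so 10 dB of GR.
B: 9 dB over, compressed to 3.6 dB over, so 5.4 dB of GR.
Difference: 4.6 dB in favour of A.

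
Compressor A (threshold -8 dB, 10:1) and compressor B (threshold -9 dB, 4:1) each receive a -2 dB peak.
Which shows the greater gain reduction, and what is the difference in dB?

A: overshoot 6 dB → output overshoot 0.6 dB → GR 5.4 dB.
B: overshoot 7 dB → output overshoot 1.75 dB → GR 5.25 dB.
A reduces 0.15 dB more.

A, by 0.15 dB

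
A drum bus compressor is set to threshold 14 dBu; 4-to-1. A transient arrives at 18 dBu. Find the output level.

15 dBu

Overshoot: 18 − 14 = 4 dB.
The 4 dB excess becomes 1 dB after 4:1 reduction.
Output = 14 + 1 = 15 dBu.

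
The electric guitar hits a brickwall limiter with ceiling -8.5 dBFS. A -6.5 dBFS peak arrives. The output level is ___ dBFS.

The limiter clamps the peak to its -8.5 dBFS ceiling.

-8.5 dBFS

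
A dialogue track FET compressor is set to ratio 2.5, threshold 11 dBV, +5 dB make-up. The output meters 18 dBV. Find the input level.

Stripping the +5 dB make-up gives 13 dBV at the gain stage.
That's 2 dB above the 11 dBV threshold.
Undo the ratio: input overshoot = 2 × 2.5 = 5 dB, giving input = 16 dBV.

16 dBV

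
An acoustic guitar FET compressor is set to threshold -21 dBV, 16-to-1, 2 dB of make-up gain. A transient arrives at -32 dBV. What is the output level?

-30 dBV

-32 dBV is 11 dB below the -21 dBV threshold, so no gain reduction is applied.
Make-up gain adds 2 dB: -32 + 2 = -30 dBV.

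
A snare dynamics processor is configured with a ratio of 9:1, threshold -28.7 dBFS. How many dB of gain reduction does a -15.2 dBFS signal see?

12 dB

-15.2 dBFS exceeds the threshold by 13.5 dB.
At 9:1, output sits 13.5/9 = 1.5 dB above threshold.
So the signal is attenuated by 13.5 − 1.5 = 12 dB.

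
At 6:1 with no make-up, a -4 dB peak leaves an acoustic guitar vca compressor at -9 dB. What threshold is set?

-10 dB

Gain reduction = -4 − (-9) = 5 dB; output overshoot = GR / (R − 1) = 5 / 5 = 1 dB.
Threshold = output − output overshoot = -9 − 1 = -10 dB.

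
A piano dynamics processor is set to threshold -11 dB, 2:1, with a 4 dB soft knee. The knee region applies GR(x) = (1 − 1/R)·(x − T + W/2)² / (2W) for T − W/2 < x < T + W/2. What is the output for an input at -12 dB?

x − T + W/2 = -12 − (-11) + 2 = 1.
GR = (1 − 1/2) × 1² / 8 = 0.5 × 1 / 8 = 0.0625 dB.
Output = -12 − 0.0625 = -12.0625 dB.

-12.0625 dB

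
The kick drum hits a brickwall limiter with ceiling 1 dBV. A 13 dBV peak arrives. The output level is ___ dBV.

A brickwall limiter is an ∞:1 compressor: any input above the ceiling is clamped to 1 dBV.

1 dBV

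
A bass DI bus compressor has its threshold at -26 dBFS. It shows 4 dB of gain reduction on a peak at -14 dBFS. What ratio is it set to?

1.5:1

Input overshoot = -14 − (-26) = 12 dB.
Output overshoot = 12 − 4 = 8 dB.
Ratio = input overshoot / output overshoot = 12 / 8 = 1.5.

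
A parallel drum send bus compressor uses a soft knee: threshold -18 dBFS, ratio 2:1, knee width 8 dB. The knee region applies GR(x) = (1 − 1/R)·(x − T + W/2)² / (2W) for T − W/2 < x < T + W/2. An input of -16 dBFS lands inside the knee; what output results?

x − T + W/2 = -16 − (-18) + 4 = 6.
GR = (1 − 1/2) × 6² / 16 = 0.5 × 36 / 16 = 1.125 dB.
Output = -16 − 1.125 = -17.125 dBFS.

-17.125 dBFS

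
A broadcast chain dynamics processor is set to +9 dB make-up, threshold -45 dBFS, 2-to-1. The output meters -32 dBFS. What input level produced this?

-37 dBFS

Remove make-up: -32 − 9 = -41 dBFS.
The compressed level sits -41 − (-45) = 4 dB over threshold.
Before 2:1 compression the overshoot was 4 × 2 = 8 dB, so input = -45 + 8 = -37 dBFS.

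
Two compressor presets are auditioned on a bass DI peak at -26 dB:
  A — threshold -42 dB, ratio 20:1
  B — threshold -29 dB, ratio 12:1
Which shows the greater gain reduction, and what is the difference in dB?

A, by 12.45 dB

A: 16 dB over, compressed to 0.8 dB over, so 15.2 dB of GR.
B: 3 dB over, compressed to 0.25 dB over, so 2.75 dB of GR.
A applies 12.45 dB more gain reduction.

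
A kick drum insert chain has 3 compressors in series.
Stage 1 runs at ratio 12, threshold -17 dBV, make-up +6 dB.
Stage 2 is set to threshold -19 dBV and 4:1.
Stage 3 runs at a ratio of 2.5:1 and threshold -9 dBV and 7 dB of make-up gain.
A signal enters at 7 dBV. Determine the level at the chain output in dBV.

-9.5 dBV

Stage 1: overshoot 24 dB → 24/12 = 2 dB → -15 dBV; +6 dB make-up → -9 dBV.
Stage 2: overshoot 10 dB → 10/4 = 2.5 dB → -16.5 dBV.
Stage 3: below threshold (-16.5 ≤ -9); passes unchanged; make-up brings it to -9.5 dBV.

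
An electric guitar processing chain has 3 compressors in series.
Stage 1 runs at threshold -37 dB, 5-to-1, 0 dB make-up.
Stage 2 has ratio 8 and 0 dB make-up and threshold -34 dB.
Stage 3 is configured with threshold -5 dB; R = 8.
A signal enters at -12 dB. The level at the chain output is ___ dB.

-33.75 dB

Stage 1: overshoot 25 dB → 25/5 = 5 dB → -32 dB.
Stage 2: overshoot 2 dB → 2/8 = 0.25 dB → -33.75 dB.
Stage 3: -33.75 dB is at or below the -5 dB threshold — no compression; output -33.75 dB.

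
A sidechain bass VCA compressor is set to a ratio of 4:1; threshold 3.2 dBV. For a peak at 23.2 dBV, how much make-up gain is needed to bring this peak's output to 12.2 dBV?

Overshoot 20 dB → 20/4 = 5 dB after compression, so the compressed level is 3.2 + 5 = 8.2 dBV.
Make-up = target − compressed = 12.2 − 8.2 = 4 dB.

4 dB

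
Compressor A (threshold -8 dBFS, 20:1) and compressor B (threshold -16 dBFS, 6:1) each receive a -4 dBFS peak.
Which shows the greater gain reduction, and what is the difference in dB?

B, by 6.2 dB

A: overshoot 4 dB → output overshoot 0.2 dB → GR 3.8 dB.
B: overshoot 12 dB → output overshoot 2 dB → GR 10 dB.
B reduces 6.2 dB more.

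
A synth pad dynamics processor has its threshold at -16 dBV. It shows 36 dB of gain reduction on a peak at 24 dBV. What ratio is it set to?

Input overshoot = 24 − (-16) = 40 dB.
Output overshoot = 40 − 36 = 4 dB.
Ratio = input overshoot / output overshoot = 40 / 4 = 10.

10:1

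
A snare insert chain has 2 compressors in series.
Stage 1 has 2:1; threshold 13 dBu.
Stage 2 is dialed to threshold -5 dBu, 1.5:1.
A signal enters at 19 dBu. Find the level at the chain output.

Stage 1: 6 dB above 13 dBu, reduced 2:1 to 3 dB above → 16 dBu.
Stage 2: 16 dBu is 21 dB over -5 dBu; at 1.5:1 that becomes 14 dB over, giving 9 dBu.

9 dBu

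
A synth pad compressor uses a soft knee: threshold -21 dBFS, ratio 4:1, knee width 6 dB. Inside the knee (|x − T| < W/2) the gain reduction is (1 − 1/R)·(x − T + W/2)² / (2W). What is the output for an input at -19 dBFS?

x − T + W/2 = -19 − (-21) + 3 = 5.
GR = (1 − 1/4) × 5² / 12 = 0.75 × 25 / 12 = 1.5625 dB.
Output = -19 − 1.5625 = -20.5625 dBFS.

-20.5625 dBFS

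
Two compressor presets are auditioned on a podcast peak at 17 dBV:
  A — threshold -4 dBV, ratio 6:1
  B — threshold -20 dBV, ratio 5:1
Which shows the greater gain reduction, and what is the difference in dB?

B, by 12.1 dB

A: GR = 21 − 21/6 = 17.5 dB.
B: GR = 37 − 37/5 = 29.6 dB.
B applies 12.1 dB more gain reduction.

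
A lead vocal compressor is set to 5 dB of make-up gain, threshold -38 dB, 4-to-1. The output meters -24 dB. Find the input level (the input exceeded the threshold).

Stripping the +5 dB make-up gives -29 dB at the gain stage.
Post-compression overshoot = -29 − (-38) = 9 dB.
Undo the ratio: input overshoot = 9 × 4 = 36 dB, giving input = -2 dB.

-2 dB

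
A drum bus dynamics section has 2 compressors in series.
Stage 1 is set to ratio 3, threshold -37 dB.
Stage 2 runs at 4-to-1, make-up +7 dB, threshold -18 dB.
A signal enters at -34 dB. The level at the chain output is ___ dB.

-29 dB

Stage 1: overshoot 3 dB → 3/3 = 1 dB → -36 dB.
Stage 2: -36 dB ≤ -18 dB, so stage 2 doesn't engage; make-up brings it to -29 dB.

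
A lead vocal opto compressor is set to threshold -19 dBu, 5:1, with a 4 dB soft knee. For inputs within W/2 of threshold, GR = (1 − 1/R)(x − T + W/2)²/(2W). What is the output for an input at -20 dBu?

x − T + W/2 = -20 − (-19) + 2 = 1.
GR = (1 − 1/5) × 1² / 8 = 0.8 × 1 / 8 = 0.1 dB.
Output = -20 − 0.1 = -20.1 dBu.

-20.1 dBu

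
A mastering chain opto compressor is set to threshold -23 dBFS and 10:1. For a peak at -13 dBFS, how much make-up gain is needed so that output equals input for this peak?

9 dB

Overshoot 10 dB → 10/10 = 1 dB after compression, so the compressed level is -23 + 1 = -22 dBFS.
Make-up = target − compressed = -13 − (-22) = 9 dB.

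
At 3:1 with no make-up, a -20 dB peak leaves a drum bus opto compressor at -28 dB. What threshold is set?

Input is 12 dB above T (since output overshoot × R = input overshoot: (-28 − T)·3 = -20 − T gives T = -32 dB).
Check: -32 + (-20 − (-32))/3 = -32 + 4 = -28 dB. ✓

-32 dB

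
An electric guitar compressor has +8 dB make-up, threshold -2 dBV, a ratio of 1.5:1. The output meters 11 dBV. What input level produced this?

5.5 dBV

Stripping the +8 dB make-up gives 3 dBV at the gain stage.
That's 5 dB above the -2 dBV threshold.
Before 1.5:1 compression the overshoot was 5 × 1.5 = 7.5 dB, so input = -2 + 7.5 = 5.5 dBV.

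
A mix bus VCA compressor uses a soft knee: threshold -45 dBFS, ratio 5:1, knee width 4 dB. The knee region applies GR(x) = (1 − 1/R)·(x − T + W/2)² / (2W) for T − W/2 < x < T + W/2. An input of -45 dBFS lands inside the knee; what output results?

x − T + W/2 = -45 − (-45) + 2 = 2.
GR = (1 − 1/5) × 2² / 8 = 0.8 × 4 / 8 = 0.4 dB.
Output = -45 − 0.4 = -45.4 dBFS.

-45.4 dBFS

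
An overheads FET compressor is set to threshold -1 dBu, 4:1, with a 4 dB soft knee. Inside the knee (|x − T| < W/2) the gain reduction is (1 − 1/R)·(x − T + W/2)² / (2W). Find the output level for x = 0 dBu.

-0.84375 dBu

x − T + W/2 = 0 − (-1) + 2 = 3.
GR = (1 − 1/4) × 3² / 8 = 0.75 × 9 / 8 = 0.84375 dB.
Output = 0 − 0.84375 = -0.84375 dBu.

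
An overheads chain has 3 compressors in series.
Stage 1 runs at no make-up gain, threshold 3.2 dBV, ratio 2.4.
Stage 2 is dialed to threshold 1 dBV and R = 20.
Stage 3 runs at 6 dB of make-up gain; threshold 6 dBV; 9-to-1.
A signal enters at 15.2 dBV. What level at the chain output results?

Stage 1: 15.2 dBV is 12 dB over 3.2 dBV; at 2.4:1 that becomes 5 dB over, giving 8.2 dBV.
Stage 2: 8.2 dBV is 7.2 dB over 1 dBV; at 20:1 that becomes 0.36 dB over, giving 1.36 dBV.
Stage 3: 1.36 dBV ≤ 6 dBV, so stage 3 doesn't engage; make-up brings it to 7.36 dBV.

7.36 dBV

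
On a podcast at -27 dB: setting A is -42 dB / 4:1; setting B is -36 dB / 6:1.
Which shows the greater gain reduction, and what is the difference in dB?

A, by 3.75 dB

A: GR = 15 − 15/4 = 11.25 dB.
B: GR = 9 − 9/6 = 7.5 dB.
A applies 3.75 dB more gain reduction.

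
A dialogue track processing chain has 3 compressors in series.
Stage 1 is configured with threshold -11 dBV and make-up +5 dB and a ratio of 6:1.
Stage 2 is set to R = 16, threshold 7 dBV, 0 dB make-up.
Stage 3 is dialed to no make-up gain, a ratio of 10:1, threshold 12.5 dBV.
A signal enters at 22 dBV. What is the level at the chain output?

Stage 1: 22 dBV is 33 dB over -11 dBV; at 6:1 that becomes 5.5 dB over, giving -5.5 dBV; +5 dB make-up → -0.5 dBV.
Stage 2: -0.5 dBV is at or below the 7 dBV threshold — no compression; output -0.5 dBV.
Stage 3: -0.5 dBV ≤ 12.5 dBV, so stage 3 doesn't engage; output -0.5 dBV.

-0.5 dBV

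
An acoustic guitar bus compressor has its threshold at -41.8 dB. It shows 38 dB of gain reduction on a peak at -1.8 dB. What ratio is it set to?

20:1

Input overshoot = -1.8 − (-41.8) = 40 dB.
Output overshoot = 40 − 38 = 2 dB.
Ratio = input overshoot / output overshoot = 40 / 2 = 20.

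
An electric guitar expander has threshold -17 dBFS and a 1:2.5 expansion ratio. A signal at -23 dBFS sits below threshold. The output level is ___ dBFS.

-32 dBFS

Undershoot = (-17) − (-23) = 6 dB.
At 1:2.5, that expands to 15 dB under threshold.
Output = -17 − 15 = -32 dBFS.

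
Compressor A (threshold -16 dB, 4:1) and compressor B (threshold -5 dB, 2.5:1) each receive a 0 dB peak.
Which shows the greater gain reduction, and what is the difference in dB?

A: overshoot 16 dB → output overshoot 4 dB → GR 12 dB.
B: overshoot 5 dB → output overshoot 2 dB → GR 3 dB.
Difference: 9 dB in favour of A.

A, by 9 dB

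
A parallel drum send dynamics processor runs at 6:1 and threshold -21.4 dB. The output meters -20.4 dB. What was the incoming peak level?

-15.4 dB

The compressed level sits -20.4 − (-21.4) = 1 dB over threshold.
Undo the ratio: input overshoot = 1 × 6 = 6 dB, giving input = -15.4 dB.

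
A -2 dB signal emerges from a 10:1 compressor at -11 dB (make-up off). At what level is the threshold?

Input is 10 dB above T (since output overshoot × R = input overshoot: (-11 − T)·10 = -2 − T gives T = -12 dB).
Check: -12 + (-2 − (-12))/10 = -12 + 1 = -11 dB. ✓

-12 dB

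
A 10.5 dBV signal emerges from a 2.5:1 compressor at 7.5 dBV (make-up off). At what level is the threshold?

5.5 dBV

Input is 5 dB above T (since output overshoot × R = input overshoot: (7.5 − T)·2.5 = 10.5 − T gives T = 5.5 dBV).
Check: 5.5 + (10.5 − 5.5)/2.5 = 5.5 + 2 = 7.5 dBV. ✓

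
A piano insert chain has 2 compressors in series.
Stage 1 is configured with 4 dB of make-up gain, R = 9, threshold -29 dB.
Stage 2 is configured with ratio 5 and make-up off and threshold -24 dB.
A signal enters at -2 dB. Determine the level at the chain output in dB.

Stage 1: 27 dB above -29 dB, reduced 9:1 to 3 dB above → -26 dB; +4 dB make-up → -22 dB.
Stage 2: -22 dB is 2 dB over -24 dB; at 5:1 that becomes 0.4 dB over, giving -23.6 dB.

-23.6 dB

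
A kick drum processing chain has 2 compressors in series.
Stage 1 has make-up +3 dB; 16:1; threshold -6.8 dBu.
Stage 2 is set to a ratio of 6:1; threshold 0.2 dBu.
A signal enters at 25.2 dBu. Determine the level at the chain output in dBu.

-1.8 dBu

Stage 1: overshoot 32 dB → 32/16 = 2 dB → -4.8 dBu; +3 dB make-up → -1.8 dBu.
Stage 2: -1.8 dBu is at or below the 0.2 dBu threshold — no compression; output -1.8 dBu.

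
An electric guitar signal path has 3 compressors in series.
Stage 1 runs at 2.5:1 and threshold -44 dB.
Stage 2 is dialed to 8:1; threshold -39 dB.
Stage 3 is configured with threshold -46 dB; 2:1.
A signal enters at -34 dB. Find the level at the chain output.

Stage 1: -34 dB is 10 dB over -44 dB; at 2.5:1 that becomes 4 dB over, giving -40 dB.
Stage 2: -40 dB ≤ -39 dB, so stage 2 doesn't engage; output -40 dB.
Stage 3: overshoot 6 dB → 6/2 = 3 dB → -43 dB.

-43 dB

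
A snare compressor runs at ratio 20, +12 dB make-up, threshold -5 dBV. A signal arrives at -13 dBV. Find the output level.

-1 dBV

-13 dBV is 8 dB below the -5 dBV threshold, so no gain reduction is applied.
Make-up gain adds 12 dB: -13 + 12 = -1 dBV.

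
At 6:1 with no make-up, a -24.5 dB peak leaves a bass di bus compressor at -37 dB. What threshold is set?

-39.5 dB

Gain reduction = -24.5 − (-37) = 12.5 dB; output overshoot = GR / (R − 1) = 12.5 / 5 = 2.5 dB.
Threshold = output − output overshoot = -37 − 2.5 = -39.5 dB.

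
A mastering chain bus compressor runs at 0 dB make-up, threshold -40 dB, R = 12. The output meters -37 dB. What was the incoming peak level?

Post-compression overshoot = -37 − (-40) = 3 dB.
Before 12:1 compression the overshoot was 3 × 12 = 36 dB, so input = -40 + 36 = -4 dB.

-4 dB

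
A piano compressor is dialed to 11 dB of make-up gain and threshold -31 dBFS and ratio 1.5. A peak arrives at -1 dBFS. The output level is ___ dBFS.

0 dBFS

Overshoot: -1 − (-31) = 30 dB.
The 30 dB excess becomes 20 dB after 1.5:1 reduction.
Output = -31 + 20 = -11 dBFS; make-up adds 11 dB, giving 0 dBFS.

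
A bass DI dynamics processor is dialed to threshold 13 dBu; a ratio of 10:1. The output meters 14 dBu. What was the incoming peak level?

The compressed level sits 14 − 13 = 1 dB over threshold.
Before 10:1 compression the overshoot was 1 × 10 = 10 dB, so input = 13 + 10 = 23 dBu.

23 dBu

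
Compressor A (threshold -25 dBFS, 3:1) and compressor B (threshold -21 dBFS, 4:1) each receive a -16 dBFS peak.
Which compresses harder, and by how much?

A, by 2.25 dB

A: 9 dB over, compressed to 3 dB over, so 6 dB of GR.
B: 5 dB over, compressed to 1.25 dB over, so 3.75 dB of GR.
Difference: 2.25 dB in favour of A.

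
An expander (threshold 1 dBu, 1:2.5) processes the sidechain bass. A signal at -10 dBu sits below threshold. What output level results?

The input is 11 dB below the 1 dBu threshold.
A 1:2.5 expander multiplies undershoot by 2.5: 11 × 2.5 = 27.5 dB below threshold.
Output = 1 − 27.5 = -26.5 dBu.

-26.5 dBu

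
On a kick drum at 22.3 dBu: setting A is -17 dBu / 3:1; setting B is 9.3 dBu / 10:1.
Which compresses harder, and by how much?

A: overshoot 39.3 dB → output overshoot 13.1 dB → GR 26.2 dB.
B: overshoot 13 dB → output overshoot 1.3 dB → GR 11.7 dB.
A applies 14.5 dB more gain reduction.

A, by 14.5 dB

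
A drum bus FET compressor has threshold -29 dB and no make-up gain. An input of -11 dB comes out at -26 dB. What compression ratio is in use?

Input overshoot = -11 − (-29) = 18 dB; output overshoot = -26 − (-29) = 3 dB.
Ratio = 18 / 3 = 6.

6:1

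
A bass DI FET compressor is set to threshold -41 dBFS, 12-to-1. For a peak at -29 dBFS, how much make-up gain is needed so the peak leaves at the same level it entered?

11 dB

Without make-up, output = threshold + overshoot/12 = -41 + 1 = -40 dBFS.
Gap to target: 11 dB.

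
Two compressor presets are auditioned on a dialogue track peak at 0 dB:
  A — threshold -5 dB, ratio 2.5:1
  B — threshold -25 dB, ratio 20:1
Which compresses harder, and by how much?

A: 5 dB over, compressed to 2 dB over, so 3 dB of GR.
B: 25 dB over, compressed to 1.25 dB over, so 23.75 dB of GR.
B applies 20.75 dB more gain reduction.

B, by 20.75 dB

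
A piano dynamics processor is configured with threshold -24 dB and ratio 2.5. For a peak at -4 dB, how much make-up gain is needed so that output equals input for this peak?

Without make-up, output = threshold + overshoot/2.5 = -24 + 8 = -16 dB.
Gap to target: 12 dB.

12 dB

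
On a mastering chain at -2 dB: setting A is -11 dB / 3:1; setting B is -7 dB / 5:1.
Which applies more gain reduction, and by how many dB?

A: 9 dB over, compressed to 3 dB over, so 6 dB of GR.
B: 5 dB over, compressed to 1 dB over, so 4 dB of GR.
A reduces 2 dB more.

A, by 2 dB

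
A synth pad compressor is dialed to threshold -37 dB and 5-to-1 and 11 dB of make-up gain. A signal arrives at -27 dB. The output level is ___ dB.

Overshoot: -27 − (-37) = 10 dB.
At 5:1 the overshoot is divided by 5, leaving 2 dB above threshold.
So the level is -37 + 2 = -35 dB; make-up adds 11 dB, giving -24 dB.

-24 dB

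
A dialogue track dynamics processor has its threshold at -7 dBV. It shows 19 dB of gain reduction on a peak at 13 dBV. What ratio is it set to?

20:1

Input overshoot = 13 − (-7) = 20 dB.
Output overshoot = 20 − 19 = 1 dB.
Ratio = input overshoot / output overshoot = 20 / 1 = 20.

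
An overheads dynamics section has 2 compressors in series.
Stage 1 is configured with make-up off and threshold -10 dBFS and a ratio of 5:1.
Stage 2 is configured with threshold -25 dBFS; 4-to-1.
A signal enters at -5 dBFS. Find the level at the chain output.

-21 dBFS

Stage 1: 5 dB above -10 dBFS, reduced 5:1 to 1 dB above → -9 dBFS.
Stage 2: -9 dBFS is 16 dB over -25 dBFS; at 4:1 that becomes 4 dB over, giving -21 dBFS.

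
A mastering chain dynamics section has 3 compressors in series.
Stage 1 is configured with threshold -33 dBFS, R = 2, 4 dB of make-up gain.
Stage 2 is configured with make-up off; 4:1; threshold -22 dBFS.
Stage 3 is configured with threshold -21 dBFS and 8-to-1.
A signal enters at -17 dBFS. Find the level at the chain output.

-21.75 dBFS

Stage 1: overshoot 16 dB → 16/2 = 8 dB → -25 dBFS; +4 dB make-up → -21 dBFS.
Stage 2: overshoot 1 dB → 1/4 = 0.25 dB → -21.75 dBFS.
Stage 3: -21.75 dBFS ≤ -21 dBFS, so stage 3 doesn't engage; output -21.75 dBFS.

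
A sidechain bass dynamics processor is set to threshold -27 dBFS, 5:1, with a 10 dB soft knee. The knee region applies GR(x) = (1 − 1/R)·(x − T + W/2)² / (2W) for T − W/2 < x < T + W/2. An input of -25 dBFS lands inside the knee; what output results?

-26.96 dBFS

x − T + W/2 = -25 − (-27) + 5 = 7.
GR = (1 − 1/5) × 7² / 20 = 0.8 × 49 / 20 = 1.96 dB.
Output = -25 − 1.96 = -26.96 dBFS.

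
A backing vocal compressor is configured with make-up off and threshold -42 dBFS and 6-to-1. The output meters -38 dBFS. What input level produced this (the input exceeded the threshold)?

The compressed level sits -38 − (-42) = 4 dB over threshold.
Undo the ratio: input overshoot = 4 × 6 = 24 dB, giving input = -18 dBFS.

-18 dBFS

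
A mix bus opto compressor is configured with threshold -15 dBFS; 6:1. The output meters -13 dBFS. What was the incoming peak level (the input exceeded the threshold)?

That's 2 dB above the -15 dBFS threshold.
Input overshoot = R × output overshoot = 12 dB → input = -15 + 12 = -3 dBFS.

-3 dBFS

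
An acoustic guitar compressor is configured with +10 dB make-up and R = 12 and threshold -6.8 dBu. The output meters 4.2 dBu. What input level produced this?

Remove make-up: 4.2 − 10 = -5.8 dBu.
Post-compression overshoot = -5.8 − (-6.8) = 1 dB.
Undo the ratio: input overshoot = 1 × 12 = 12 dB, giving input = 5.2 dBu.

5.2 dBu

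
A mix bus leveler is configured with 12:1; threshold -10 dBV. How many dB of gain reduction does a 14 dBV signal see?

22 dB

Overshoot = 14 − (-10) = 24 dB.
A 12:1 ratio leaves 2 dB of that excess.
Gain reduction = 24 − 2 = 22 dB.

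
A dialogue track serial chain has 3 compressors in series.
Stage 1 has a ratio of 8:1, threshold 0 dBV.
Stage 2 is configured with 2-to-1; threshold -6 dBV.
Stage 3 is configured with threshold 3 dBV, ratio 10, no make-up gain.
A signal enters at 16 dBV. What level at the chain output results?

Stage 1: 16 dBV is 16 dB over 0 dBV; at 8:1 that becomes 2 dB over, giving 2 dBV.
Stage 2: overshoot 8 dB → 8/2 = 4 dB → -2 dBV.
Stage 3: below threshold (-2 ≤ 3); passes unchanged; output -2 dBV.

-2 dBV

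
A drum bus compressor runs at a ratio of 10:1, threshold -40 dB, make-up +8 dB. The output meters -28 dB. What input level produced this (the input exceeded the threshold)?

0 dB

Remove make-up: -28 − 8 = -36 dB.
Post-compression overshoot = -36 − (-40) = 4 dB.
Before 10:1 compression the overshoot was 4 × 10 = 40 dB, so input = -40 + 40 = 0 dB.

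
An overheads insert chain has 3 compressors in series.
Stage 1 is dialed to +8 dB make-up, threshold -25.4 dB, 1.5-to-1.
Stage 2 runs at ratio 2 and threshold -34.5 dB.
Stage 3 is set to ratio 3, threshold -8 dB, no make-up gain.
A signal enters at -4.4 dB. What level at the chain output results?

-18.95 dB

Stage 1: 21 dB above -25.4 dB, reduced 1.5:1 to 14 dB above → -11.4 dB; +8 dB make-up → -3.4 dB.
Stage 2: overshoot 31.1 dB → 31.1/2 = 15.55 dB → -18.95 dB.
Stage 3: below threshold (-18.95 ≤ -8); passes unchanged; output -18.95 dB.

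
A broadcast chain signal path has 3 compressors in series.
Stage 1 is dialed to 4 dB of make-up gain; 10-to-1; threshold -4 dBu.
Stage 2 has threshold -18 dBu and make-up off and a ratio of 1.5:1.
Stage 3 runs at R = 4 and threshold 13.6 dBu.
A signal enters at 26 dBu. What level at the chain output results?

Stage 1: overshoot 30 dB → 30/10 = 3 dB → -1 dBu; +4 dB make-up → 3 dBu.
Stage 2: 3 dBu is 21 dB over -18 dBu; at 1.5:1 that becomes 14 dB over, giving -4 dBu.
Stage 3: -4 dBu is at or below the 13.6 dBu threshold — no compression; output -4 dBu.

-4 dBu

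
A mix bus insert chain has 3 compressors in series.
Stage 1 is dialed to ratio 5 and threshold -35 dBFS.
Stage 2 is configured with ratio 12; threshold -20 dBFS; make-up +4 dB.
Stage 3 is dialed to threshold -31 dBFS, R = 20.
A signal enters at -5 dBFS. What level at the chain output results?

Stage 1: -5 dBFS is 30 dB over -35 dBFS; at 5:1 that becomes 6 dB over, giving -29 dBFS.
Stage 2: below threshold (-29 ≤ -20); passes unchanged; make-up brings it to -25 dBFS.
Stage 3: overshoot 6 dB → 6/20 = 0.3 dB → -30.7 dBFS.

-30.7 dBFS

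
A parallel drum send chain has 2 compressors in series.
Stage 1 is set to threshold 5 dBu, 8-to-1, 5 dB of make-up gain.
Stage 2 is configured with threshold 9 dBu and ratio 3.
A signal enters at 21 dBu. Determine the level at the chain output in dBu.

Stage 1: 16 dB above 5 dBu, reduced 8:1 to 2 dB above → 7 dBu; +5 dB make-up → 12 dBu.
Stage 2: 12 dBu is 3 dB over 9 dBu; at 3:1 that becomes 1 dB over, giving 10 dBu.

10 dBu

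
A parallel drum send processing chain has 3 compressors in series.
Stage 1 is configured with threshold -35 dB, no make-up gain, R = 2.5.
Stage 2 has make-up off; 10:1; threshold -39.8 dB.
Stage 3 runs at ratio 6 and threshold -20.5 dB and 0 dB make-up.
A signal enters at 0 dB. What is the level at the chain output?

Stage 1: overshoot 35 dB → 35/2.5 = 14 dB → -21 dB.
Stage 2: -21 dB is 18.8 dB over -39.8 dB; at 10:1 that becomes 1.88 dB over, giving -37.92 dB.
Stage 3: -37.92 dB ≤ -20.5 dB, so stage 3 doesn't engage; output -37.92 dB.

-37.92 dB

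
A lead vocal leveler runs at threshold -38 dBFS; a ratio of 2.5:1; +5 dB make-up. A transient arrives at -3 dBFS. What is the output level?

-19 dBFS

-3 dBFS sits 35 dB over threshold.
At 2.5:1 the overshoot is divided by 2.5, leaving 14 dB above threshold.
So the level is -38 + 14 = -24 dBFS; make-up adds 5 dB, giving -19 dBFS.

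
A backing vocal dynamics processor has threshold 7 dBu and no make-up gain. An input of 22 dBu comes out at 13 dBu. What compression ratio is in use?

2.5:1

Input overshoot = 22 − 7 = 15 dB; output overshoot = 13 − 7 = 6 dB.
Ratio = 15 / 6 = 2.5.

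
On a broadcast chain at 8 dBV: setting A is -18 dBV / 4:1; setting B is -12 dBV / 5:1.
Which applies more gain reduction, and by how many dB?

A, by 3.5 dB

A: GR = 26 − 26/4 = 19.5 dB.
B: GR = 20 − 20/5 = 16 dB.
Difference: 3.5 dB in favour of A.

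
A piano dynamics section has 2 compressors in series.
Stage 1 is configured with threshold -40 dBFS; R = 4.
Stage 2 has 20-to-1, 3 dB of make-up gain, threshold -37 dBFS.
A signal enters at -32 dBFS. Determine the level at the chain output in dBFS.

Stage 1: overshoot 8 dB → 8/4 = 2 dB → -38 dBFS.
Stage 2: -38 dBFS ≤ -37 dBFS, so stage 2 doesn't engage; make-up brings it to -35 dBFS.

-35 dBFS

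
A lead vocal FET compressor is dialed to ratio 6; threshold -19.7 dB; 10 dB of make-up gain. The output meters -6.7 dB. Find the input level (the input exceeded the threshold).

Remove make-up: -6.7 − 10 = -16.7 dB.
That's 3 dB above the -19.7 dB threshold.
Undo the ratio: input overshoot = 3 × 6 = 18 dB, giving input = -1.7 dB.

-1.7 dB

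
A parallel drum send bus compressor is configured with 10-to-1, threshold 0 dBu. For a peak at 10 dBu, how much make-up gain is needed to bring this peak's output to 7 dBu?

6 dB

Without make-up, output = threshold + overshoot/10 = 0 + 1 = 1 dBu.
Gap to target: 6 dB.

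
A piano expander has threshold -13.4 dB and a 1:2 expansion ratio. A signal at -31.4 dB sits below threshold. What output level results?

Undershoot = (-13.4) − (-31.4) = 18 dB.
At 1:2, that expands to 36 dB under threshold.
Output = -13.4 − 36 = -49.4 dB.

-49.4 dB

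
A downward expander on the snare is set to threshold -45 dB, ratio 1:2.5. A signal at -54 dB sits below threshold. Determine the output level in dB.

-67.5 dB

The input is 9 dB below the -45 dB threshold.
A 1:2.5 expander multiplies undershoot by 2.5: 9 × 2.5 = 22.5 dB below threshold.
Output = -45 − 22.5 = -67.5 dB.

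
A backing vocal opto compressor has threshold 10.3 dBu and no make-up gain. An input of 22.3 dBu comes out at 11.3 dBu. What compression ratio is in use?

12:1

Input overshoot = 22.3 − 10.3 = 12 dB; output overshoot = 11.3 − 10.3 = 1 dB.
Ratio = 12 / 1 = 12.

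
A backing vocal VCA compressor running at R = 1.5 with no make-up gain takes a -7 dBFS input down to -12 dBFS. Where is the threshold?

-22 dBFS

Input is 15 dB above T (since output overshoot × R = input overshoot: (-12 − T)·1.5 = -7 − T gives T = -22 dBFS).
Check: -22 + (-7 − (-22))/1.5 = -22 + 10 = -12 dBFS. ✓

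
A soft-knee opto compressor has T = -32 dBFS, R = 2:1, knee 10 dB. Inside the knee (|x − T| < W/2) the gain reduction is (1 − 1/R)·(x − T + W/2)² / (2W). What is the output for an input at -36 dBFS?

-36.025 dBFS

x − T + W/2 = -36 − (-32) + 5 = 1.
GR = (1 − 1/2) × 1² / 20 = 0.5 × 1 / 20 = 0.025 dB.
Output = -36 − 0.025 = -36.025 dBFS.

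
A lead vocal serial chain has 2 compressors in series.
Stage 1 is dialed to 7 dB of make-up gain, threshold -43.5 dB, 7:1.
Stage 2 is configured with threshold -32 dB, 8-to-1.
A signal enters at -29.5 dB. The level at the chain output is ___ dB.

-34.5 dB

Stage 1: 14 dB above -43.5 dB, reduced 7:1 to 2 dB above → -41.5 dB; +7 dB make-up → -34.5 dB.
Stage 2: -34.5 dB ≤ -32 dB, so stage 2 doesn't engage; output -34.5 dB.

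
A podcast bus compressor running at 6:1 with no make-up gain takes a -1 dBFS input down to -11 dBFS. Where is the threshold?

Gain reduction = -1 − (-11) = 10 dB; output overshoot = GR / (R − 1) = 10 / 5 = 2 dB.
Threshold = output − output overshoot = -11 − 2 = -13 dBFS.

-13 dBFS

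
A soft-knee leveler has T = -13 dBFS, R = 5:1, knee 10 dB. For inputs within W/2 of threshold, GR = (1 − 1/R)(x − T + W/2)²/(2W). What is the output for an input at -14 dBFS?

-14.64 dBFS

x − T + W/2 = -14 − (-13) + 5 = 4.
GR = (1 − 1/5) × 4² / 20 = 0.8 × 16 / 20 = 0.64 dB.
Output = -14 − 0.64 = -14.64 dBFS.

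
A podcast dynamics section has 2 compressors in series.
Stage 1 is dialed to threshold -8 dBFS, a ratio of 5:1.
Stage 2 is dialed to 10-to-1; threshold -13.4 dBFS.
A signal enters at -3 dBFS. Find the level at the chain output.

Stage 1: 5 dB above -8 dBFS, reduced 5:1 to 1 dB above → -7 dBFS.
Stage 2: -7 dBFS is 6.4 dB over -13.4 dBFS; at 10:1 that becomes 0.64 dB over, giving -12.76 dBFS.

-12.76 dBFS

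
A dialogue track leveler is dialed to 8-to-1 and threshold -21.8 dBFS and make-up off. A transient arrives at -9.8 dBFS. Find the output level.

The input is 12 dB above the -21.8 dBFS threshold.
8:1 compression reduces that to 12/8 = 1.5 dB over.
That puts the output at -20.3 dBFS.

-20.3 dBFS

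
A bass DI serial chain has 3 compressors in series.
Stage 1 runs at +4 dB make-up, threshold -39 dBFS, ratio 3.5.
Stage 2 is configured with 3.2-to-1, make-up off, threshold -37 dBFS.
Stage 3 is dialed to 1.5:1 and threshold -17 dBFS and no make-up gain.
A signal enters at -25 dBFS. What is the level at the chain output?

-35.125 dBFS

Stage 1: overshoot 14 dB → 14/3.5 = 4 dB → -35 dBFS; +4 dB make-up → -31 dBFS.
Stage 2: -31 dBFS is 6 dB over -37 dBFS; at 3.2:1 that becomes 1.875 dB over, giving -35.125 dBFS.
Stage 3: below threshold (-35.125 ≤ -17); passes unchanged; output -35.125 dBFS.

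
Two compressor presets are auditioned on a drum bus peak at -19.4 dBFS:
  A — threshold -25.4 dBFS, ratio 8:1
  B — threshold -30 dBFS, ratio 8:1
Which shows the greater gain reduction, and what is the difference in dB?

A: 6 dB over, compressed to 0.75 dB over, so 5.25 dB of GR.
B: 10.6 dB over, compressed to 1.325 dB over, so 9.275 dB of GR.
B reduces 4.025 dB more.

B, by 4.025 dB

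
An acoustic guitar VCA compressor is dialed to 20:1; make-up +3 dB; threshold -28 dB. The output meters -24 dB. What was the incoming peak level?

Before make-up, the level was -24 − 3 = -27 dB.
The compressed level sits -27 − (-28) = 1 dB over threshold.
Undo the ratio: input overshoot = 1 × 20 = 20 dB, giving input = -8 dB.

-8 dB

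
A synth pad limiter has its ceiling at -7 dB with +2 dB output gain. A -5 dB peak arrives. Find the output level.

A brickwall limiter is an ∞:1 compressor: any input above the ceiling is clamped to -7 dB.
Output gain then adds 2 dB: -7 + 2 = -5 dB.

-5 dB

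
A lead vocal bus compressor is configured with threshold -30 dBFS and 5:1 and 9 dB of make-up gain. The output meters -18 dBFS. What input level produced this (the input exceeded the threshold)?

-15 dBFS

Stripping the +9 dB make-up gives -27 dBFS at the gain stage.
Post-compression overshoot = -27 − (-30) = 3 dB.
Undo the ratio: input overshoot = 3 × 5 = 15 dB, giving input = -15 dBFS.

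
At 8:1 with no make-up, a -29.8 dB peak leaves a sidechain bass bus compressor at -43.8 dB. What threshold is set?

Let T be the threshold. Output overshoot = (input overshoot)/R, so -43.8 − T = (-29.8 − T)/8.
8·(-43.8 − T) = -29.8 − T → 7·T = -350.4 − (-29.8) = -320.6.
T = -320.6/7 = -45.8 dB.

-45.8 dB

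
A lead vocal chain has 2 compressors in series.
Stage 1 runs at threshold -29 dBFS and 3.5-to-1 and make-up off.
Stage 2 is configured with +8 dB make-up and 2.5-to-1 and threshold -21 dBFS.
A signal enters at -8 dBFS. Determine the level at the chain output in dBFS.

-15 dBFS

Stage 1: 21 dB above -29 dBFS, reduced 3.5:1 to 6 dB above → -23 dBFS.
Stage 2: below threshold (-23 ≤ -21); passes unchanged; make-up brings it to -15 dBFS.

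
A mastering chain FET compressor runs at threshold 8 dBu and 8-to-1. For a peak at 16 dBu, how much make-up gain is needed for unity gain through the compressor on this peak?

7 dB

The peak compresses to 8 + 8/8 = 9 dBu.
To reach 16 dBu requires 16 − 9 = 7 dB of make-up.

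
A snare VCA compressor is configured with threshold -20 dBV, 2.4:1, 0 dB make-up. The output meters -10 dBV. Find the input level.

That's 10 dB above the -20 dBV threshold.
Input overshoot = R × output overshoot = 24 dB → input = -20 + 24 = 4 dBV.

4 dBV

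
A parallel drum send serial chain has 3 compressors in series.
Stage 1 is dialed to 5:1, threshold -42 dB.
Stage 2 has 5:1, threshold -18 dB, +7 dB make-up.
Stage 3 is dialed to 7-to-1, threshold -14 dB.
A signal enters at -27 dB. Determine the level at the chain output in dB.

Stage 1: overshoot 15 dB → 15/5 = 3 dB → -39 dB.
Stage 2: -39 dB is at or below the -18 dB threshold — no compression; make-up brings it to -32 dB.
Stage 3: -32 dB ≤ -14 dB, so stage 3 doesn't engage; output -32 dB.

-32 dB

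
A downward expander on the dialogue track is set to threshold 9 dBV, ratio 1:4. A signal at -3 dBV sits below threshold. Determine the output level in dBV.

The input is 12 dB below the 9 dBV threshold.
A 1:4 expander multiplies undershoot by 4: 12 × 4 = 48 dB below threshold.
Output = 9 − 48 = -39 dBV.

-39 dBV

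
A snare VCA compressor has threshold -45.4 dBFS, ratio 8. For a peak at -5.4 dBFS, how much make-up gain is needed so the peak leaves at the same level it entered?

35 dB

Without make-up, output = threshold + overshoot/8 = -45.4 + 5 = -40.4 dBFS.
Gap to target: 35 dB.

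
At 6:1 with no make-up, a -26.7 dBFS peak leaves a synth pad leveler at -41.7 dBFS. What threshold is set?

-44.7 dBFS

Gain reduction = -26.7 − (-41.7) = 15 dB; output overshoot = GR / (R − 1) = 15 / 5 = 3 dB.
Threshold = output − output overshoot = -41.7 − 3 = -44.7 dBFS.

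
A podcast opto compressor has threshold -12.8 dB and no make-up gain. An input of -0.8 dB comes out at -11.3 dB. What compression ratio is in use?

Input overshoot = -0.8 − (-12.8) = 12 dB; output overshoot = -11.3 − (-12.8) = 1.5 dB.
Ratio = 12 / 1.5 = 8.

8:1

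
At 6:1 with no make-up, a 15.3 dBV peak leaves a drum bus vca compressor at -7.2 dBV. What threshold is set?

-11.7 dBV

Input is 27 dB above T (since output overshoot × R = input overshoot: (-7.2 − T)·6 = 15.3 − T gives T = -11.7 dBV).
Check: -11.7 + (15.3 − (-11.7))/6 = -11.7 + 4.5 = -7.2 dBV. ✓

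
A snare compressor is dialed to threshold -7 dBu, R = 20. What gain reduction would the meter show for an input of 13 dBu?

19 dB

13 dBu exceeds the threshold by 20 dB.
After 20:1 compression the overshoot becomes 20/20 = 1 dB.
So the signal is attenuated by 20 − 1 = 19 dB.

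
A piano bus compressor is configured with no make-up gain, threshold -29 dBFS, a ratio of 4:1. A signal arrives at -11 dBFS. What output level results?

-24.5 dBFS

Overshoot: -11 − (-29) = 18 dB.
4:1 compression reduces that to 18/4 = 4.5 dB over.
That puts the output at -24.5 dBFS.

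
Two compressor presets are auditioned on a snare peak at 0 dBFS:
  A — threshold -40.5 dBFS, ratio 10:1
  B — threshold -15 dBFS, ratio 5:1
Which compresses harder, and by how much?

A, by 24.45 dB

A: GR = 40.5 − 40.5/10 = 36.45 dB.
B: GR = 15 − 15/5 = 12 dB.
A reduces 24.45 dB more.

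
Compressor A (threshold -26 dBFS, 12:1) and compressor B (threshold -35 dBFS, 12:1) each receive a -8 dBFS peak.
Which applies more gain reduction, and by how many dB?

B, by 8.25 dB

A: overshoot 18 dB → output overshoot 1.5 dB → GR 16.5 dB.
B: overshoot 27 dB → output overshoot 2.25 dB → GR 24.75 dB.
B applies 8.25 dB more gain reduction.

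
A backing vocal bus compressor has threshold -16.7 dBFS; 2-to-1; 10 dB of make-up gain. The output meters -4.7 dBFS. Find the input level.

-12.7 dBFS

Stripping the +10 dB make-up gives -14.7 dBFS at the gain stage.
The compressed level sits -14.7 − (-16.7) = 2 dB over threshold.
Input overshoot = R × output overshoot = 4 dB → input = -16.7 + 4 = -12.7 dBFS.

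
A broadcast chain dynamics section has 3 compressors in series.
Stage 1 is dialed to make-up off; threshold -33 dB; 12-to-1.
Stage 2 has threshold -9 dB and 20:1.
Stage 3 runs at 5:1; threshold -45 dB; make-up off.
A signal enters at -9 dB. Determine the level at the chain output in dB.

-42.2 dB

Stage 1: 24 dB above -33 dB, reduced 12:1 to 2 dB above → -31 dB.
Stage 2: below threshold (-31 ≤ -9); passes unchanged; output -31 dB.
Stage 3: 14 dB above -45 dB, reduced 5:1 to 2.8 dB above → -42.2 dB.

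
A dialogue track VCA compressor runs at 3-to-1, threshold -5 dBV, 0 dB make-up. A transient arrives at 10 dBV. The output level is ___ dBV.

0 dBV

The input is 15 dB above the -5 dBV threshold.
The 15 dB excess becomes 5 dB after 3:1 reduction.
So the level is -5 + 5 = 0 dBV.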